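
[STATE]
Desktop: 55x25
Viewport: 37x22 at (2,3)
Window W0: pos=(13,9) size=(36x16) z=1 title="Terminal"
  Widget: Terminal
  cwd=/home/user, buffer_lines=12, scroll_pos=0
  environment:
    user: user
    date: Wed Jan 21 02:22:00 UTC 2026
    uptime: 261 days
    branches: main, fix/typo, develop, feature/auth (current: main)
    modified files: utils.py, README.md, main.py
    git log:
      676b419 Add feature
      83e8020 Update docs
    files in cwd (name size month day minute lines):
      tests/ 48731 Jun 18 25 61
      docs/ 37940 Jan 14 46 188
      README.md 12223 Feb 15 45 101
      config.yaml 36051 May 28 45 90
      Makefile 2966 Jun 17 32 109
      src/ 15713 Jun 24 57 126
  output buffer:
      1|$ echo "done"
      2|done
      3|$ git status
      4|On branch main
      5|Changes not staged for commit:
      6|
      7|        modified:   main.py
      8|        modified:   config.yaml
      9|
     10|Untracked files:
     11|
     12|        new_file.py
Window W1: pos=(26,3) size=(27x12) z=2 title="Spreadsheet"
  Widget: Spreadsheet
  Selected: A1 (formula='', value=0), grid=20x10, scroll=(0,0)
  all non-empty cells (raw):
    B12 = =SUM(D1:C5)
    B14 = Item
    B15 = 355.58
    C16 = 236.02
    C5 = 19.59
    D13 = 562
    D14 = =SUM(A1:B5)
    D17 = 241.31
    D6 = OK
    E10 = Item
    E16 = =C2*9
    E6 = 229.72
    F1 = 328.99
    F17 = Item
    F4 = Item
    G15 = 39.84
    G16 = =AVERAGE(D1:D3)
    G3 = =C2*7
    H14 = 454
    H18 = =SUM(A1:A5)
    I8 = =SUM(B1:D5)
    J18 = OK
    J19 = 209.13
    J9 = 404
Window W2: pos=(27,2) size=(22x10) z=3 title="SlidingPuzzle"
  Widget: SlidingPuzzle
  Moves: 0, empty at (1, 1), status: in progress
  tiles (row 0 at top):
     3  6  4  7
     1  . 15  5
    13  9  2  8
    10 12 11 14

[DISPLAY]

                        ┏┃ SlidingPuz
                        ┃┠───────────
                        ┠┃┌────┬────┬
                        ┃┃│  3 │  6 │
                        ┃┃├────┼────┼
                        ┃┃│  1 │    │
           ┏━━━━━━━━━━━━┃┃├────┼────┼
           ┃ Terminal   ┃┃│ 13 │  9 │
           ┠────────────┃┗━━━━━━━━━━━
           ┃$ echo "done┃  4        0
           ┃done        ┃  5        0
           ┃$ git status┗━━━━━━━━━━━━
           ┃On branch main           
           ┃Changes not staged for co
           ┃                         
           ┃        modified:   main.
           ┃        modified:   confi
           ┃                         
           ┃Untracked files:         
           ┃                         
           ┃        new_file.py      
           ┗━━━━━━━━━━━━━━━━━━━━━━━━━


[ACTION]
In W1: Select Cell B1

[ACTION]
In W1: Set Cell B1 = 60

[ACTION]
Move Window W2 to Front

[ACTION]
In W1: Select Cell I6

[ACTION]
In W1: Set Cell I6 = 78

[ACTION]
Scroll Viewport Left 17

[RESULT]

                          ┏┃ SlidingP
                          ┃┠─────────
                          ┠┃┌────┬───
                          ┃┃│  3 │  6
                          ┃┃├────┼───
                          ┃┃│  1 │   
             ┏━━━━━━━━━━━━┃┃├────┼───
             ┃ Terminal   ┃┃│ 13 │  9
             ┠────────────┃┗━━━━━━━━━
             ┃$ echo "done┃  4       
             ┃done        ┃  5       
             ┃$ git status┗━━━━━━━━━━
             ┃On branch main         
             ┃Changes not staged for 
             ┃                       
             ┃        modified:   mai
             ┃        modified:   con
             ┃                       
             ┃Untracked files:       
             ┃                       
             ┃        new_file.py    
             ┗━━━━━━━━━━━━━━━━━━━━━━━


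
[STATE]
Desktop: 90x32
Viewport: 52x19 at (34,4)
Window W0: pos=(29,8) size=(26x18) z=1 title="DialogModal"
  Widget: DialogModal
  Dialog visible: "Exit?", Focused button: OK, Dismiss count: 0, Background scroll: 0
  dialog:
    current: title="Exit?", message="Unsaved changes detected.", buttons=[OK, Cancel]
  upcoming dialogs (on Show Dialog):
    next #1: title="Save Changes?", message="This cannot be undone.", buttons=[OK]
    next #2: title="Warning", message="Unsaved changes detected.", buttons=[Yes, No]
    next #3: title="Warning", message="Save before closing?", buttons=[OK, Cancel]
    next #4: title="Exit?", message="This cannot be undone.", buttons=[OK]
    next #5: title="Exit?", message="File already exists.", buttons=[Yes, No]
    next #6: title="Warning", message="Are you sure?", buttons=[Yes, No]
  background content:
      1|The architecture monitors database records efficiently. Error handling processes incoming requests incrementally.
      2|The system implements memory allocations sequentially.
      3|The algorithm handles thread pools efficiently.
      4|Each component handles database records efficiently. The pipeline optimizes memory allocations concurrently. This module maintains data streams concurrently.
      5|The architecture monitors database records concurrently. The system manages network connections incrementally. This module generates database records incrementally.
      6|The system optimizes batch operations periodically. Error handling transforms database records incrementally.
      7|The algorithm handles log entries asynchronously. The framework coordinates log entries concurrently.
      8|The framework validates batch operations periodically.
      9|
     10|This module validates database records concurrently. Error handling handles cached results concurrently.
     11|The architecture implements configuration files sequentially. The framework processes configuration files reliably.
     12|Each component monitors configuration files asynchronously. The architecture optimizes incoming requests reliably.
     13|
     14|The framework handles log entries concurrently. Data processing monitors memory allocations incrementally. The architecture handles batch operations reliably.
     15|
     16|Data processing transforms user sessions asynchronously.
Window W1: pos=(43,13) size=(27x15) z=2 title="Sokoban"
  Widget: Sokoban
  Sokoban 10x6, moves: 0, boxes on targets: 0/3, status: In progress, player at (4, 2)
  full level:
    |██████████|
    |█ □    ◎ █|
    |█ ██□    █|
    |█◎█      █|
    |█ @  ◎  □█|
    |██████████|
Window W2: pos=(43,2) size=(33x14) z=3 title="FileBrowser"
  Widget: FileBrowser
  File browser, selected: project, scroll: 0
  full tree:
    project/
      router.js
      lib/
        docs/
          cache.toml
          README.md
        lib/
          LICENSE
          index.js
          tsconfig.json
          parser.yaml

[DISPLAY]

         ┠───────────────────────────────┨          
         ┃> [-] project/                 ┃          
         ┃    router.js                  ┃          
         ┃    [+] lib/                   ┃          
━━━━━━━━━┃                               ┃          
logModal ┃                               ┃          
─────────┃                               ┃          
architect┃                               ┃          
system im┃                               ┃          
algorithm┃                               ┃          
 componen┃                               ┃          
─────────┗━━━━━━━━━━━━━━━━━━━━━━━━━━━━━━━┛          
     Exit┃██████████               ┃                
nsaved ch┃█ □    ◎ █               ┃                
 [OK]  Ca┃█ ██□    █               ┃                
─────────┃█◎█      █               ┃                
 module v┃█ @  ◎  □█               ┃                
architect┃██████████               ┃                
 componen┃Moves: 0  0/3            ┃                


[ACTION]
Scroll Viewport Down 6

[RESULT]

─────────┃                               ┃          
architect┃                               ┃          
system im┃                               ┃          
algorithm┃                               ┃          
 componen┃                               ┃          
─────────┗━━━━━━━━━━━━━━━━━━━━━━━━━━━━━━━┛          
     Exit┃██████████               ┃                
nsaved ch┃█ □    ◎ █               ┃                
 [OK]  Ca┃█ ██□    █               ┃                
─────────┃█◎█      █               ┃                
 module v┃█ @  ◎  □█               ┃                
architect┃██████████               ┃                
 componen┃Moves: 0  0/3            ┃                
         ┃                         ┃                
framework┃                         ┃                
━━━━━━━━━┃                         ┃                
         ┃                         ┃                
         ┗━━━━━━━━━━━━━━━━━━━━━━━━━┛                
                                                    


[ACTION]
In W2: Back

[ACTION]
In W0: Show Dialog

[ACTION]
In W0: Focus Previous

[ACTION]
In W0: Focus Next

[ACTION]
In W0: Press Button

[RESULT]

─────────┃                               ┃          
architect┃                               ┃          
system im┃                               ┃          
algorithm┃                               ┃          
 componen┃                               ┃          
architect┗━━━━━━━━━━━━━━━━━━━━━━━━━━━━━━━┛          
system op┃██████████               ┃                
algorithm┃█ □    ◎ █               ┃                
framework┃█ ██□    █               ┃                
         ┃█◎█      █               ┃                
 module v┃█ @  ◎  □█               ┃                
architect┃██████████               ┃                
 componen┃Moves: 0  0/3            ┃                
         ┃                         ┃                
framework┃                         ┃                
━━━━━━━━━┃                         ┃                
         ┃                         ┃                
         ┗━━━━━━━━━━━━━━━━━━━━━━━━━┛                
                                                    


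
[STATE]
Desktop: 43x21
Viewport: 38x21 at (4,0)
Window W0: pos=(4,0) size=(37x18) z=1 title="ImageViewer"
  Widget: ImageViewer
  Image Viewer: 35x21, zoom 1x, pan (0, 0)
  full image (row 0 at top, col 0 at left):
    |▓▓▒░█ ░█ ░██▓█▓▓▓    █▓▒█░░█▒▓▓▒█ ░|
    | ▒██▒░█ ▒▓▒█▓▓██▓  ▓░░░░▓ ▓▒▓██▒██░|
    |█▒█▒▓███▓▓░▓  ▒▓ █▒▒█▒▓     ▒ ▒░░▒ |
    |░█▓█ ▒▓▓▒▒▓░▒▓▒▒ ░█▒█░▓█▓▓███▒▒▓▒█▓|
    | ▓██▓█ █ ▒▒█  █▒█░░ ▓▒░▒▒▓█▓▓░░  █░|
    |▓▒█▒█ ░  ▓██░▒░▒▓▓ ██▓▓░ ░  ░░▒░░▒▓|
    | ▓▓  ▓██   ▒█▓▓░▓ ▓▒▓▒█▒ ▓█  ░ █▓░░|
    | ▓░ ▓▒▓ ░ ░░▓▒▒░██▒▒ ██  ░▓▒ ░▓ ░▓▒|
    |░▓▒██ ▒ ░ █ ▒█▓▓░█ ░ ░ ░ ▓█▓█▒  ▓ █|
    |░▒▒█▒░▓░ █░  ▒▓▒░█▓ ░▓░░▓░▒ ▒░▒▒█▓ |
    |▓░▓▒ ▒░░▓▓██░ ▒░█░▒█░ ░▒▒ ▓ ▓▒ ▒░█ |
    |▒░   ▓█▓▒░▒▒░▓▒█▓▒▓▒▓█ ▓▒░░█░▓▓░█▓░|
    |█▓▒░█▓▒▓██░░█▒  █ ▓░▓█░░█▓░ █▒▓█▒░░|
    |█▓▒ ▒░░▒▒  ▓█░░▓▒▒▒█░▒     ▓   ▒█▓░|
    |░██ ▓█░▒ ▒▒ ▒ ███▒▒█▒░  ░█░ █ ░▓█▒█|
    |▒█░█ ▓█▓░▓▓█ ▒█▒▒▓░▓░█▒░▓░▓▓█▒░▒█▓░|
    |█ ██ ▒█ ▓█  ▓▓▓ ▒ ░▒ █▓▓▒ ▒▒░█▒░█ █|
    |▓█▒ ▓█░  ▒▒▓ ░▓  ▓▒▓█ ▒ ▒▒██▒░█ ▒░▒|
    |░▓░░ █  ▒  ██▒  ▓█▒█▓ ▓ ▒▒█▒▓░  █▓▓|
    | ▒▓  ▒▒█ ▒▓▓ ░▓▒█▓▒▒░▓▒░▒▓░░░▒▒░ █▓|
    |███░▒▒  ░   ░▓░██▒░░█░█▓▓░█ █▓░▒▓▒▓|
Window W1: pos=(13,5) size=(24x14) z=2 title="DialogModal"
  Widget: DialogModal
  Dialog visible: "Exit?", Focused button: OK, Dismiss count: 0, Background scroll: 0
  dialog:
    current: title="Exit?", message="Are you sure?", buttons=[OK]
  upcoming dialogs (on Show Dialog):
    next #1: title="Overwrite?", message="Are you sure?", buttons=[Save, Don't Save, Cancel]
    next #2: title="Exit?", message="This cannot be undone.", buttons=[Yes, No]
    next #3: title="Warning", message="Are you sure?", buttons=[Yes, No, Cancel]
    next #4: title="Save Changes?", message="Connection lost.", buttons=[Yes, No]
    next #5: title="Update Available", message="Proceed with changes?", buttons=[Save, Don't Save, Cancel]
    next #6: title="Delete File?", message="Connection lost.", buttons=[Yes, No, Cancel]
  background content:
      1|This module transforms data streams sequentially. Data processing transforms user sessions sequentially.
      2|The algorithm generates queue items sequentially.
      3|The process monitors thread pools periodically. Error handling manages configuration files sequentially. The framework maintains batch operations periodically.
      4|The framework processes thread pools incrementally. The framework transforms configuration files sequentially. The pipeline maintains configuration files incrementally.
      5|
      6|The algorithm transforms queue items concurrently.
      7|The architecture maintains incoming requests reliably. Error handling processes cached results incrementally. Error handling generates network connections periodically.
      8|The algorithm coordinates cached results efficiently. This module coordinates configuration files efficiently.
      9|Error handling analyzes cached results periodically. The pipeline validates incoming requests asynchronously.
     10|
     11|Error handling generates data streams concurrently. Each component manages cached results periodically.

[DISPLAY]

┏━━━━━━━━━━━━━━━━━━━━━━━━━━━━━━━━━━━┓ 
┃ ImageViewer                       ┃ 
┠───────────────────────────────────┨ 
┃▓▓▒░█ ░█ ░██▓█▓▓▓    █▓▒█░░█▒▓▓▒█ ░┃ 
┃ ▒██▒░█ ▒▓▒█▓▓██▓  ▓░░░░▓ ▓▒▓██▒██░┃ 
┃█▒█▒▓███┏━━━━━━━━━━━━━━━━━━━━━━┓░▒ ┃ 
┃░█▓█ ▒▓▓┃ DialogModal          ┃▒█▓┃ 
┃ ▓██▓█ █┠──────────────────────┨ █░┃ 
┃▓▒█▒█ ░ ┃This module transforms┃░▒▓┃ 
┃ ▓▓  ▓██┃The algorithm generate┃▓░░┃ 
┃ ▓░ ▓▒▓ ┃Th┌───────────────┐s t┃░▓▒┃ 
┃░▓▒██ ▒ ┃Th│     Exit?     │sse┃▓ █┃ 
┃░▒▒█▒░▓░┃  │ Are you sure? │   ┃█▓ ┃ 
┃▓░▓▒ ▒░░┃Th│      [OK]     │for┃░█ ┃ 
┃▒░   ▓█▓┃Th└───────────────┘int┃█▓░┃ 
┃█▓▒░█▓▒▓┃The algorithm coordina┃▒░░┃ 
┃█▓▒ ▒░░▒┃Error handling analyze┃█▓░┃ 
┗━━━━━━━━┃                      ┃━━━┛ 
         ┗━━━━━━━━━━━━━━━━━━━━━━┛     
                                      
                                      


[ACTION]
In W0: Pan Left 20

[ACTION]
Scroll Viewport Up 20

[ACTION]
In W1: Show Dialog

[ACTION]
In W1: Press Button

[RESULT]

┏━━━━━━━━━━━━━━━━━━━━━━━━━━━━━━━━━━━┓ 
┃ ImageViewer                       ┃ 
┠───────────────────────────────────┨ 
┃▓▓▒░█ ░█ ░██▓█▓▓▓    █▓▒█░░█▒▓▓▒█ ░┃ 
┃ ▒██▒░█ ▒▓▒█▓▓██▓  ▓░░░░▓ ▓▒▓██▒██░┃ 
┃█▒█▒▓███┏━━━━━━━━━━━━━━━━━━━━━━┓░▒ ┃ 
┃░█▓█ ▒▓▓┃ DialogModal          ┃▒█▓┃ 
┃ ▓██▓█ █┠──────────────────────┨ █░┃ 
┃▓▒█▒█ ░ ┃This module transforms┃░▒▓┃ 
┃ ▓▓  ▓██┃The algorithm generate┃▓░░┃ 
┃ ▓░ ▓▒▓ ┃The process monitors t┃░▓▒┃ 
┃░▓▒██ ▒ ┃The framework processe┃▓ █┃ 
┃░▒▒█▒░▓░┃                      ┃█▓ ┃ 
┃▓░▓▒ ▒░░┃The algorithm transfor┃░█ ┃ 
┃▒░   ▓█▓┃The architecture maint┃█▓░┃ 
┃█▓▒░█▓▒▓┃The algorithm coordina┃▒░░┃ 
┃█▓▒ ▒░░▒┃Error handling analyze┃█▓░┃ 
┗━━━━━━━━┃                      ┃━━━┛ 
         ┗━━━━━━━━━━━━━━━━━━━━━━┛     
                                      
                                      


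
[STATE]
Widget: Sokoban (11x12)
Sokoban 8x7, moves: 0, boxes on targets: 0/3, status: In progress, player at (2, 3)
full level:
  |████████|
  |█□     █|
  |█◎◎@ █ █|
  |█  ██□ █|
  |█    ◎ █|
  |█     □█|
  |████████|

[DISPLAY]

████████   
█□     █   
█◎◎@ █ █   
█  ██□ █   
█    ◎ █   
█     □█   
████████   
Moves: 0  0
           
           
           
           


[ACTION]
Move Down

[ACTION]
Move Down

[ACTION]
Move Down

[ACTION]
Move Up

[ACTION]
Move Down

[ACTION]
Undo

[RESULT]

████████   
█□ @   █   
█◎◎  █ █   
█  ██□ █   
█    ◎ █   
█     □█   
████████   
Moves: 1  0
           
           
           
           


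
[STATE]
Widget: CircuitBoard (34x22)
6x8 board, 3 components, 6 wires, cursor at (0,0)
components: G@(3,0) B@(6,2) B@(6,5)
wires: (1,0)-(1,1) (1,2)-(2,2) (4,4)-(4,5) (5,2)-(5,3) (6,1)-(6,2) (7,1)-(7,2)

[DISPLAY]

   0 1 2 3 4 5                    
0  [.]                            
                                  
1   · ─ ·   ·                     
            │                     
2           ·                     
                                  
3   G                             
                                  
4                   · ─ ·         
                                  
5           · ─ ·                 
                                  
6       · ─ B           B         
                                  
7       · ─ ·                     
Cursor: (0,0)                     
                                  
                                  
                                  
                                  
                                  


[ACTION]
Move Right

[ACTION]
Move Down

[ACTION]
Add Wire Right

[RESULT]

   0 1 2 3 4 5                    
0                                 
                                  
1   · ─[.]─ ·                     
            │                     
2           ·                     
                                  
3   G                             
                                  
4                   · ─ ·         
                                  
5           · ─ ·                 
                                  
6       · ─ B           B         
                                  
7       · ─ ·                     
Cursor: (1,1)                     
                                  
                                  
                                  
                                  
                                  


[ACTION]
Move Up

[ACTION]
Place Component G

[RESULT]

   0 1 2 3 4 5                    
0      [G]                        
                                  
1   · ─ · ─ ·                     
            │                     
2           ·                     
                                  
3   G                             
                                  
4                   · ─ ·         
                                  
5           · ─ ·                 
                                  
6       · ─ B           B         
                                  
7       · ─ ·                     
Cursor: (0,1)                     
                                  
                                  
                                  
                                  
                                  


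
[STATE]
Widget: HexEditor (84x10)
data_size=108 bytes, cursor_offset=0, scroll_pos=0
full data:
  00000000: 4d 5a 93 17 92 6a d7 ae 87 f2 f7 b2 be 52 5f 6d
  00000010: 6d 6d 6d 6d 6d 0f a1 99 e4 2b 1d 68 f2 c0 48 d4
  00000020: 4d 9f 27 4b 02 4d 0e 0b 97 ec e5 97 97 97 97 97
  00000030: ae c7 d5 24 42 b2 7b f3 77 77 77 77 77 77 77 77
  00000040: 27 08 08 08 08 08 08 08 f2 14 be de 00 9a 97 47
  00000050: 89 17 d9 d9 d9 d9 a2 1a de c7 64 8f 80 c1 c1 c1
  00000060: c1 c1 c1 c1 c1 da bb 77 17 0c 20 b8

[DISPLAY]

00000000  4D 5a 93 17 92 6a d7 ae  87 f2 f7 b2 be 52 5f 6d  |MZ...j.......R_m|      
00000010  6d 6d 6d 6d 6d 0f a1 99  e4 2b 1d 68 f2 c0 48 d4  |mmmmm....+.h..H.|      
00000020  4d 9f 27 4b 02 4d 0e 0b  97 ec e5 97 97 97 97 97  |M.'K.M..........|      
00000030  ae c7 d5 24 42 b2 7b f3  77 77 77 77 77 77 77 77  |...$B.{.wwwwwwww|      
00000040  27 08 08 08 08 08 08 08  f2 14 be de 00 9a 97 47  |'..............G|      
00000050  89 17 d9 d9 d9 d9 a2 1a  de c7 64 8f 80 c1 c1 c1  |..........d.....|      
00000060  c1 c1 c1 c1 c1 da bb 77  17 0c 20 b8              |.......w.. .    |      
                                                                                    
                                                                                    
                                                                                    


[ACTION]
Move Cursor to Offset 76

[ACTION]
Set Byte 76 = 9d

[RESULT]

00000000  4d 5a 93 17 92 6a d7 ae  87 f2 f7 b2 be 52 5f 6d  |MZ...j.......R_m|      
00000010  6d 6d 6d 6d 6d 0f a1 99  e4 2b 1d 68 f2 c0 48 d4  |mmmmm....+.h..H.|      
00000020  4d 9f 27 4b 02 4d 0e 0b  97 ec e5 97 97 97 97 97  |M.'K.M..........|      
00000030  ae c7 d5 24 42 b2 7b f3  77 77 77 77 77 77 77 77  |...$B.{.wwwwwwww|      
00000040  27 08 08 08 08 08 08 08  f2 14 be de 9D 9a 97 47  |'..............G|      
00000050  89 17 d9 d9 d9 d9 a2 1a  de c7 64 8f 80 c1 c1 c1  |..........d.....|      
00000060  c1 c1 c1 c1 c1 da bb 77  17 0c 20 b8              |.......w.. .    |      
                                                                                    
                                                                                    
                                                                                    


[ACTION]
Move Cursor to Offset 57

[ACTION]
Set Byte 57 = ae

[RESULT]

00000000  4d 5a 93 17 92 6a d7 ae  87 f2 f7 b2 be 52 5f 6d  |MZ...j.......R_m|      
00000010  6d 6d 6d 6d 6d 0f a1 99  e4 2b 1d 68 f2 c0 48 d4  |mmmmm....+.h..H.|      
00000020  4d 9f 27 4b 02 4d 0e 0b  97 ec e5 97 97 97 97 97  |M.'K.M..........|      
00000030  ae c7 d5 24 42 b2 7b f3  77 AE 77 77 77 77 77 77  |...$B.{.w.wwwwww|      
00000040  27 08 08 08 08 08 08 08  f2 14 be de 9d 9a 97 47  |'..............G|      
00000050  89 17 d9 d9 d9 d9 a2 1a  de c7 64 8f 80 c1 c1 c1  |..........d.....|      
00000060  c1 c1 c1 c1 c1 da bb 77  17 0c 20 b8              |.......w.. .    |      
                                                                                    
                                                                                    
                                                                                    


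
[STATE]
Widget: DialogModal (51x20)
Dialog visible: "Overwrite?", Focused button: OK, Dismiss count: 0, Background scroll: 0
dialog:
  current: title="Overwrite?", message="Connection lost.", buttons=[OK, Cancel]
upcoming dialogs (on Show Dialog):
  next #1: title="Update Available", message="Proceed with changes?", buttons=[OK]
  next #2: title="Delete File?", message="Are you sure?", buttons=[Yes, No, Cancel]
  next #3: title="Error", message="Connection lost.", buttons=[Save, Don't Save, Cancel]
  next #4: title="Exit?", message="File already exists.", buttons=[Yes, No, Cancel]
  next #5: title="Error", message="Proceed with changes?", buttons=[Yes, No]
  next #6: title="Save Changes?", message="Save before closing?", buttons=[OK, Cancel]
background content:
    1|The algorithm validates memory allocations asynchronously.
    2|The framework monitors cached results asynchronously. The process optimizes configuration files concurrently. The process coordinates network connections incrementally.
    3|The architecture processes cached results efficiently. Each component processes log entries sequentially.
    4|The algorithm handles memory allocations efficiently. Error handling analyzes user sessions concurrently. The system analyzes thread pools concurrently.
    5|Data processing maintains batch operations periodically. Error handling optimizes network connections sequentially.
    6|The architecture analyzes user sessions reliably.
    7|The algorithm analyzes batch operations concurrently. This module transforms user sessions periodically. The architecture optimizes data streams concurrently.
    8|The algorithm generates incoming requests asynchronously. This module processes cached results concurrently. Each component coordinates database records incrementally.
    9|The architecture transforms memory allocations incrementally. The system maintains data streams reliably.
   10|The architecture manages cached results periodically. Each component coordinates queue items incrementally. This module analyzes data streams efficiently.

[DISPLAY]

The algorithm validates memory allocations asynchro
The framework monitors cached results asynchronousl
The architecture processes cached results efficient
The algorithm handles memory allocations efficientl
Data processing maintains batch operations periodic
The architecture analyzes user sessions reliably.  
The algorithm analyzes batch operations concurrentl
The algorithm g┌──────────────────┐quests asynchron
The architectur│    Overwrite?    │allocations incr
The architectur│ Connection lost. │ults periodicall
               │  [OK]  Cancel    │                
               └──────────────────┘                
                                                   
                                                   
                                                   
                                                   
                                                   
                                                   
                                                   
                                                   


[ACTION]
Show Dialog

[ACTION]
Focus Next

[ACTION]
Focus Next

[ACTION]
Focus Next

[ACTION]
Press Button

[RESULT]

The algorithm validates memory allocations asynchro
The framework monitors cached results asynchronousl
The architecture processes cached results efficient
The algorithm handles memory allocations efficientl
Data processing maintains batch operations periodic
The architecture analyzes user sessions reliably.  
The algorithm analyzes batch operations concurrentl
The algorithm generates incoming requests asynchron
The architecture transforms memory allocations incr
The architecture manages cached results periodicall
                                                   
                                                   
                                                   
                                                   
                                                   
                                                   
                                                   
                                                   
                                                   
                                                   


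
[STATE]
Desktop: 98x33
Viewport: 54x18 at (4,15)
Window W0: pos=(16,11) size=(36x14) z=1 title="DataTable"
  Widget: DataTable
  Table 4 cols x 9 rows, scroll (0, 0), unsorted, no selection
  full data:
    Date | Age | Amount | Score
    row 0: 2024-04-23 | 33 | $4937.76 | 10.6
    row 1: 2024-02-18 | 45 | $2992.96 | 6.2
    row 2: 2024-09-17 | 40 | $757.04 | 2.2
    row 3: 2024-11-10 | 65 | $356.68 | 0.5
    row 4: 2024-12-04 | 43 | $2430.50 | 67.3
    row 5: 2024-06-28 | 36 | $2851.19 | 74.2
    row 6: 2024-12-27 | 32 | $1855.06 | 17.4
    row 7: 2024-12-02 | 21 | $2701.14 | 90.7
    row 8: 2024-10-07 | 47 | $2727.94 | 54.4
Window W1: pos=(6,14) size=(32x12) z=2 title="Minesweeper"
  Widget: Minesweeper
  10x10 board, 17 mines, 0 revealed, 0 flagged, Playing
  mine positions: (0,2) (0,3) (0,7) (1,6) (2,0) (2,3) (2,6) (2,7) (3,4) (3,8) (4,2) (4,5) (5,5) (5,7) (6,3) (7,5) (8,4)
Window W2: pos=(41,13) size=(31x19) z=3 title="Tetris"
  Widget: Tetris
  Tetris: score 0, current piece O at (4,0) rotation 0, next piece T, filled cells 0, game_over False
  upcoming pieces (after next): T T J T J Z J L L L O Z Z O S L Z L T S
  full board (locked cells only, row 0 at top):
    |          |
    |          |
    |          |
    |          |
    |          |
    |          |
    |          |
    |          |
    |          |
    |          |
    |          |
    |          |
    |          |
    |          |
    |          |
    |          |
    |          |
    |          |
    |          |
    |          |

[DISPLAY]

  ┃ Minesweeper                  ┃──┼┠────────────────
  ┠──────────────────────────────┨76│┃          │Next:
  ┃■■■■■■■■■■                    ┃96│┃          │ ▒   
  ┃■■■■■■■■■■                    ┃4 │┃          │▒▒▒  
  ┃■■■■■■■■■■                    ┃8 │┃          │     
  ┃■■■■■■■■■■                    ┃50│┃          │     
  ┃■■■■■■■■■■                    ┃19│┃          │     
  ┃■■■■■■■■■■                    ┃06│┃          │Score
  ┃■■■■■■■■■■                    ┃14│┃          │0    
  ┃■■■■■■■■■■                    ┃━━━┃          │     
  ┗━━━━━━━━━━━━━━━━━━━━━━━━━━━━━━┛   ┃          │     
                                     ┃          │     
                                     ┃          │     
                                     ┃          │     
                                     ┃          │     
                                     ┃          │     
                                     ┗━━━━━━━━━━━━━━━━
                                                      


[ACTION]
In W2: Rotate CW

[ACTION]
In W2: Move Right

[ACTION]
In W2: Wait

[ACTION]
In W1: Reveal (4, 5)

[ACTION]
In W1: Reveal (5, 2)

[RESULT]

  ┃ Minesweeper                  ┃──┼┠────────────────
  ┠──────────────────────────────┨76│┃          │Next:
  ┃■■✹✹■■■✹■■                    ┃96│┃          │ ▒   
  ┃■■■■■■✹■■■                    ┃4 │┃          │▒▒▒  
  ┃✹■■✹■■✹✹■■                    ┃8 │┃          │     
  ┃■■■■✹■■■✹■                    ┃50│┃          │     
  ┃■■✹■■✹■■■■                    ┃19│┃          │     
  ┃■■■■■✹■✹■■                    ┃06│┃          │Score
  ┃■■■✹■■■■■■                    ┃14│┃          │0    
  ┃■■■■■✹■■■■                    ┃━━━┃          │     
  ┗━━━━━━━━━━━━━━━━━━━━━━━━━━━━━━┛   ┃          │     
                                     ┃          │     
                                     ┃          │     
                                     ┃          │     
                                     ┃          │     
                                     ┃          │     
                                     ┗━━━━━━━━━━━━━━━━
                                                      


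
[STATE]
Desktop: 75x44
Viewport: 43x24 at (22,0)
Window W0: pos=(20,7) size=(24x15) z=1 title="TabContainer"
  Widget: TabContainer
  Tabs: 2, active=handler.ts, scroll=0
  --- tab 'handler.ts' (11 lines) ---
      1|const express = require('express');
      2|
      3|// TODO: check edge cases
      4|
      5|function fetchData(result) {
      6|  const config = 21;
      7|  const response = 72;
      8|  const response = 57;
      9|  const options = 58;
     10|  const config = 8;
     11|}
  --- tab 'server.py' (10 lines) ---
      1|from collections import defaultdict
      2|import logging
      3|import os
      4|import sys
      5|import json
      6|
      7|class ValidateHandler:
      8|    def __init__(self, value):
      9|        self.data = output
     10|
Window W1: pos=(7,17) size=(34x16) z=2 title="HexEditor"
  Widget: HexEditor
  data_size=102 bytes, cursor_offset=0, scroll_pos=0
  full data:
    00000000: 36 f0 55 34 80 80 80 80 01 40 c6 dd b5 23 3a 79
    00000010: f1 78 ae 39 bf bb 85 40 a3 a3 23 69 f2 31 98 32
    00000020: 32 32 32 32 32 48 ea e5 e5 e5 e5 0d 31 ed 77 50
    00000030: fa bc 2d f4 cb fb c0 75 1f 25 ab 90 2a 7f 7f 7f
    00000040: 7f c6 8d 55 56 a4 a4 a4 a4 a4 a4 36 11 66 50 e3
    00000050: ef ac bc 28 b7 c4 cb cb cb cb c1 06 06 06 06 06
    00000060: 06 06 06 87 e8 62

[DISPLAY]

                                           
                                           
                                           
                                           
                                           
                                           
                                           
━━━━━━━━━━━━━━━━━━━━━┓                     
TabContainer         ┃                     
─────────────────────┨                     
handler.ts]│ server.p┃                     
─────────────────────┃                     
onst express = requir┃                     
                     ┃                     
/ TODO: check edge ca┃                     
                     ┃                     
unction fetchData(res┃                     
━━━━━━━━━━━━━━━━━━┓  ┃                     
                  ┃2;┃                     
──────────────────┨7;┃                     
0 55 34 80 80 80 8┃; ┃                     
8 ae 39 bf bb 85 4┃━━┛                     
2 32 32 32 48 ea e┃                        
c 2d f4 cb fb c0 7┃                        


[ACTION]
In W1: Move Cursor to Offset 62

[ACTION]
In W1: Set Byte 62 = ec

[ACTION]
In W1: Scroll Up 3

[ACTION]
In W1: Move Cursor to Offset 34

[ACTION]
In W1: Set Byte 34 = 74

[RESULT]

                                           
                                           
                                           
                                           
                                           
                                           
                                           
━━━━━━━━━━━━━━━━━━━━━┓                     
TabContainer         ┃                     
─────────────────────┨                     
handler.ts]│ server.p┃                     
─────────────────────┃                     
onst express = requir┃                     
                     ┃                     
/ TODO: check edge ca┃                     
                     ┃                     
unction fetchData(res┃                     
━━━━━━━━━━━━━━━━━━┓  ┃                     
                  ┃2;┃                     
──────────────────┨7;┃                     
0 55 34 80 80 80 8┃; ┃                     
8 ae 39 bf bb 85 4┃━━┛                     
2 74 32 32 48 ea e┃                        
c 2d f4 cb fb c0 7┃                        


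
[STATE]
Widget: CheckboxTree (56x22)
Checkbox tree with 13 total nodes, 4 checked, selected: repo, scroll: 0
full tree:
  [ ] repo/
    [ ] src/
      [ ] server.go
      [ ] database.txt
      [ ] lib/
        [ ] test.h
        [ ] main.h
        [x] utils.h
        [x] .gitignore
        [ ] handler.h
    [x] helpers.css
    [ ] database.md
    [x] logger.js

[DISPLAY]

>[-] repo/                                              
   [-] src/                                             
     [ ] server.go                                      
     [ ] database.txt                                   
     [-] lib/                                           
       [ ] test.h                                       
       [ ] main.h                                       
       [x] utils.h                                      
       [x] .gitignore                                   
       [ ] handler.h                                    
   [x] helpers.css                                      
   [ ] database.md                                      
   [x] logger.js                                        
                                                        
                                                        
                                                        
                                                        
                                                        
                                                        
                                                        
                                                        
                                                        


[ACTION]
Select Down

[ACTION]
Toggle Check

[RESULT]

 [-] repo/                                              
>  [x] src/                                             
     [x] server.go                                      
     [x] database.txt                                   
     [x] lib/                                           
       [x] test.h                                       
       [x] main.h                                       
       [x] utils.h                                      
       [x] .gitignore                                   
       [x] handler.h                                    
   [x] helpers.css                                      
   [ ] database.md                                      
   [x] logger.js                                        
                                                        
                                                        
                                                        
                                                        
                                                        
                                                        
                                                        
                                                        
                                                        


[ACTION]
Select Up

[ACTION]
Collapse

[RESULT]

>[-] repo/                                              
                                                        
                                                        
                                                        
                                                        
                                                        
                                                        
                                                        
                                                        
                                                        
                                                        
                                                        
                                                        
                                                        
                                                        
                                                        
                                                        
                                                        
                                                        
                                                        
                                                        
                                                        


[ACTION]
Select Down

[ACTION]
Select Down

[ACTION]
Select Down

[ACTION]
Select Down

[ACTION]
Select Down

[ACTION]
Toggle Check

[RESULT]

>[x] repo/                                              
                                                        
                                                        
                                                        
                                                        
                                                        
                                                        
                                                        
                                                        
                                                        
                                                        
                                                        
                                                        
                                                        
                                                        
                                                        
                                                        
                                                        
                                                        
                                                        
                                                        
                                                        
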